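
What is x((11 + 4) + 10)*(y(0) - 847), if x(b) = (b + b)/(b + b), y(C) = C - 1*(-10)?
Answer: -837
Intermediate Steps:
y(C) = 10 + C (y(C) = C + 10 = 10 + C)
x(b) = 1 (x(b) = (2*b)/((2*b)) = (2*b)*(1/(2*b)) = 1)
x((11 + 4) + 10)*(y(0) - 847) = 1*((10 + 0) - 847) = 1*(10 - 847) = 1*(-837) = -837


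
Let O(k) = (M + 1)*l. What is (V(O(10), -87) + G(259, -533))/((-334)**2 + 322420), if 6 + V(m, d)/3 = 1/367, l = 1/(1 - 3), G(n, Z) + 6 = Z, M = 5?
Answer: -25552/19908649 ≈ -0.0012835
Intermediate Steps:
G(n, Z) = -6 + Z
l = -1/2 (l = 1/(-2) = -1/2 ≈ -0.50000)
O(k) = -3 (O(k) = (5 + 1)*(-1/2) = 6*(-1/2) = -3)
V(m, d) = -6603/367 (V(m, d) = -18 + 3/367 = -6603/367)
(V(O(10), -87) + G(259, -533))/((-334)**2 + 322420) = (-6603/367 + (-6 - 533))/((-334)**2 + 322420) = (-6603/367 - 539)/(111556 + 322420) = -204416/367/433976 = -204416/367*1/433976 = -25552/19908649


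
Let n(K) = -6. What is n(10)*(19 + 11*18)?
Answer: -1302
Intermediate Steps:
n(10)*(19 + 11*18) = -6*(19 + 11*18) = -6*(19 + 198) = -6*217 = -1302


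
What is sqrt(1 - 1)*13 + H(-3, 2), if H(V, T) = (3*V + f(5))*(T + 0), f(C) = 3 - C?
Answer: -22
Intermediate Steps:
H(V, T) = T*(-2 + 3*V) (H(V, T) = (3*V + (3 - 1*5))*(T + 0) = (3*V + (3 - 5))*T = (3*V - 2)*T = (-2 + 3*V)*T = T*(-2 + 3*V))
sqrt(1 - 1)*13 + H(-3, 2) = sqrt(1 - 1)*13 + 2*(-2 + 3*(-3)) = sqrt(0)*13 + 2*(-2 - 9) = 0*13 + 2*(-11) = 0 - 22 = -22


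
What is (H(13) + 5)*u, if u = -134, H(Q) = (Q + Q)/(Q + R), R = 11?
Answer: -4891/6 ≈ -815.17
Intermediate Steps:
H(Q) = 2*Q/(11 + Q) (H(Q) = (Q + Q)/(Q + 11) = (2*Q)/(11 + Q) = 2*Q/(11 + Q))
(H(13) + 5)*u = (2*13/(11 + 13) + 5)*(-134) = (2*13/24 + 5)*(-134) = (2*13*(1/24) + 5)*(-134) = (13/12 + 5)*(-134) = (73/12)*(-134) = -4891/6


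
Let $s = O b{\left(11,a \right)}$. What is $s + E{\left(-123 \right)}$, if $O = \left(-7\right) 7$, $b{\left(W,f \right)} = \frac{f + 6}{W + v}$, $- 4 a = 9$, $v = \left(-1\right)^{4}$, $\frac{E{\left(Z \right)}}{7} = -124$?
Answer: $- \frac{14133}{16} \approx -883.31$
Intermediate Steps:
$E{\left(Z \right)} = -868$ ($E{\left(Z \right)} = 7 \left(-124\right) = -868$)
$v = 1$
$a = - \frac{9}{4}$ ($a = \left(- \frac{1}{4}\right) 9 = - \frac{9}{4} \approx -2.25$)
$b{\left(W,f \right)} = \frac{6 + f}{1 + W}$ ($b{\left(W,f \right)} = \frac{f + 6}{W + 1} = \frac{6 + f}{1 + W}$)
$O = -49$
$s = - \frac{245}{16}$ ($s = - 49 \frac{6 - \frac{9}{4}}{1 + 11} = - 49 \cdot \frac{1}{12} \cdot \frac{15}{4} = \left(-49\right) \frac{5}{16} = - \frac{245}{16} \approx -15.313$)
$s + E{\left(-123 \right)} = - \frac{245}{16} - 868 = - \frac{14133}{16}$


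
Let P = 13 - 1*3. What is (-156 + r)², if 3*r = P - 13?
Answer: 24649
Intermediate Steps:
P = 10 (P = 13 - 3 = 10)
r = -1 (r = (10 - 13)/3 = (⅓)*(-3) = -1)
(-156 + r)² = (-156 - 1)² = (-157)² = 24649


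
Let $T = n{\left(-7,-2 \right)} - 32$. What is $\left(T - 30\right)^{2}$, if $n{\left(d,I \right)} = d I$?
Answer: $2304$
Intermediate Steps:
$n{\left(d,I \right)} = I d$
$T = -18$ ($T = \left(-2\right) \left(-7\right) - 32 = 14 - 32 = -18$)
$\left(T - 30\right)^{2} = \left(-18 - 30\right)^{2} = \left(-48\right)^{2} = 2304$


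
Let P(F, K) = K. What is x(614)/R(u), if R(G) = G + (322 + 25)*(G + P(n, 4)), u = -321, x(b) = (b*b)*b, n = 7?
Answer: -28934443/13790 ≈ -2098.2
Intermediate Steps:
x(b) = b**3 (x(b) = b**2*b = b**3)
R(G) = 1388 + 348*G (R(G) = G + (322 + 25)*(G + 4) = G + 347*(4 + G) = G + (1388 + 347*G) = 1388 + 348*G)
x(614)/R(u) = 614**3/(1388 + 348*(-321)) = 231475544/(1388 - 111708) = 231475544/(-110320) = 231475544*(-1/110320) = -28934443/13790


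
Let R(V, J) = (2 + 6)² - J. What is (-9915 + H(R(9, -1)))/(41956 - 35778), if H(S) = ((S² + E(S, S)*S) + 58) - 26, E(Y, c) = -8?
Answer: -1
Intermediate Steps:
R(V, J) = 64 - J (R(V, J) = 8² - J = 64 - J)
H(S) = 32 + S² - 8*S (H(S) = ((S² - 8*S) + 58) - 26 = (58 + S² - 8*S) - 26 = 32 + S² - 8*S)
(-9915 + H(R(9, -1)))/(41956 - 35778) = (-9915 + (32 + (64 - 1*(-1))² - 8*(64 - 1*(-1))))/(41956 - 35778) = (-9915 + (32 + (64 + 1)² - 8*(64 + 1)))/6178 = (-9915 + (32 + 65² - 8*65))*(1/6178) = (-9915 + (32 + 4225 - 520))*(1/6178) = (-9915 + 3737)*(1/6178) = -6178*1/6178 = -1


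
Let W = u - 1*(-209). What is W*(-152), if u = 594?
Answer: -122056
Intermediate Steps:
W = 803 (W = 594 - 1*(-209) = 594 + 209 = 803)
W*(-152) = 803*(-152) = -122056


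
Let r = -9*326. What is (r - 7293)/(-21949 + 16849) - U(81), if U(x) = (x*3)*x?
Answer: -33457691/1700 ≈ -19681.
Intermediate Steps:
U(x) = 3*x² (U(x) = (3*x)*x = 3*x²)
r = -2934
(r - 7293)/(-21949 + 16849) - U(81) = (-2934 - 7293)/(-21949 + 16849) - 3*81² = -10227/(-5100) - 3*6561 = -10227*(-1/5100) - 1*19683 = 3409/1700 - 19683 = -33457691/1700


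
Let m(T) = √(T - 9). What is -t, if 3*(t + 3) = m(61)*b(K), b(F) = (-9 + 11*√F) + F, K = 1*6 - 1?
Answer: 3 - 22*√65/3 + 8*√13/3 ≈ -46.508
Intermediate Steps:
K = 5 (K = 6 - 1 = 5)
b(F) = -9 + F + 11*√F
m(T) = √(-9 + T)
t = -3 + 2*√13*(-4 + 11*√5)/3 (t = -3 + (√(-9 + 61)*(-9 + 5 + 11*√5))/3 = -3 + (√52*(-4 + 11*√5))/3 = -3 + ((2*√13)*(-4 + 11*√5))/3 = -3 + (2*√13*(-4 + 11*√5))/3 = -3 + 2*√13*(-4 + 11*√5)/3 ≈ 46.508)
-t = -(-3 - 8*√13/3 + 22*√65/3) = 3 - 22*√65/3 + 8*√13/3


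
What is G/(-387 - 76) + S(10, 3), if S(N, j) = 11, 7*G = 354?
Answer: 35297/3241 ≈ 10.891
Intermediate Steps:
G = 354/7 (G = (⅐)*354 = 354/7 ≈ 50.571)
G/(-387 - 76) + S(10, 3) = (354/7)/(-387 - 76) + 11 = (354/7)/(-463) + 11 = -1/463*354/7 + 11 = -354/3241 + 11 = 35297/3241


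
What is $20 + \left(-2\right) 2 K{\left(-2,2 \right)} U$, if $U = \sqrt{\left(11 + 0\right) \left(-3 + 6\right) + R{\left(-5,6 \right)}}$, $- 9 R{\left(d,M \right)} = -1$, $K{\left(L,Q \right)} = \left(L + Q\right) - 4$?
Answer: $20 + \frac{16 \sqrt{298}}{3} \approx 112.07$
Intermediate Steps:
$K{\left(L,Q \right)} = -4 + L + Q$
$R{\left(d,M \right)} = \frac{1}{9}$ ($R{\left(d,M \right)} = \left(- \frac{1}{9}\right) \left(-1\right) = \frac{1}{9}$)
$U = \frac{\sqrt{298}}{3}$ ($U = \sqrt{\left(11 + 0\right) \left(-3 + 6\right) + \frac{1}{9}} = \sqrt{11 \cdot 3 + \frac{1}{9}} = \sqrt{33 + \frac{1}{9}} = \sqrt{\frac{298}{9}} = \frac{\sqrt{298}}{3} \approx 5.7542$)
$20 + \left(-2\right) 2 K{\left(-2,2 \right)} U = 20 + \left(-2\right) 2 \left(-4 - 2 + 2\right) \frac{\sqrt{298}}{3} = 20 + \left(-4\right) \left(-4\right) \frac{\sqrt{298}}{3} = 20 + 16 \frac{\sqrt{298}}{3} = 20 + \frac{16 \sqrt{298}}{3}$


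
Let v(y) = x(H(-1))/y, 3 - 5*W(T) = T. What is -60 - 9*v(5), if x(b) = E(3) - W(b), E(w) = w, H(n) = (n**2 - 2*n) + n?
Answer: -1626/25 ≈ -65.040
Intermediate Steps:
W(T) = 3/5 - T/5
H(n) = n**2 - n
x(b) = 12/5 + b/5 (x(b) = 3 - (3/5 - b/5) = 3 + (-3/5 + b/5) = 12/5 + b/5)
v(y) = 14/(5*y) (v(y) = (12/5 + (-(-1 - 1))/5)/y = (12/5 + (-1*(-2))/5)/y = (12/5 + (1/5)*2)/y = (12/5 + 2/5)/y = 14/(5*y))
-60 - 9*v(5) = -60 - 126/(5*5) = -60 - 9*14/25 = -60 - 126/25 = -1626/25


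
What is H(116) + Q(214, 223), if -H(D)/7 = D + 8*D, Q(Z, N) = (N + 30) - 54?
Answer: -7109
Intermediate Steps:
Q(Z, N) = -24 + N (Q(Z, N) = (30 + N) - 54 = -24 + N)
H(D) = -63*D (H(D) = -7*(D + 8*D) = -63*D)
H(116) + Q(214, 223) = -63*116 + (-24 + 223) = -7308 + 199 = -7109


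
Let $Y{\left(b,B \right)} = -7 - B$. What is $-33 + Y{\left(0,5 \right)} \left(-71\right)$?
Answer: $819$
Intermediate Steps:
$-33 + Y{\left(0,5 \right)} \left(-71\right) = -33 + \left(-7 - 5\right) \left(-71\right) = -33 - -852 = -33 + 852 = 819$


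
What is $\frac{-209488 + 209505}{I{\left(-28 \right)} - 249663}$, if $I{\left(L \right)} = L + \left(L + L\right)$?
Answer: $- \frac{1}{14691} \approx -6.8069 \cdot 10^{-5}$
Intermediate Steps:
$I{\left(L \right)} = 3 L$ ($I{\left(L \right)} = L + 2 L = 3 L$)
$\frac{-209488 + 209505}{I{\left(-28 \right)} - 249663} = \frac{-209488 + 209505}{3 \left(-28\right) - 249663} = \frac{17}{-84 - 249663} = \frac{17}{-249747} = 17 \left(- \frac{1}{249747}\right) = - \frac{1}{14691}$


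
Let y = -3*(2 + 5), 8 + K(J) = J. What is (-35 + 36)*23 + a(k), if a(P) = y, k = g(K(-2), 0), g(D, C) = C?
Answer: 2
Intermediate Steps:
K(J) = -8 + J
k = 0
y = -21 (y = -3*7 = -21)
a(P) = -21
(-35 + 36)*23 + a(k) = (-35 + 36)*23 - 21 = 1*23 - 21 = 23 - 21 = 2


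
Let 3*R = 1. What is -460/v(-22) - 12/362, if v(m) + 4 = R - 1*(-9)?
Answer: -62469/724 ≈ -86.283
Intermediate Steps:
R = 1/3 (R = (1/3)*1 = 1/3 ≈ 0.33333)
v(m) = 16/3 (v(m) = -4 + (1/3 - 1*(-9)) = -4 + (1/3 + 9) = -4 + 28/3 = 16/3)
-460/v(-22) - 12/362 = -460/16/3 - 12/362 = -460*3/16 - 12*1/362 = -345/4 - 6/181 = -62469/724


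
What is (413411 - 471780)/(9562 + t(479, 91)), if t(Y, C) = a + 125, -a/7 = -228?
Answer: -58369/11283 ≈ -5.1732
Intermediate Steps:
a = 1596 (a = -7*(-228) = 1596)
t(Y, C) = 1721 (t(Y, C) = 1596 + 125 = 1721)
(413411 - 471780)/(9562 + t(479, 91)) = (413411 - 471780)/(9562 + 1721) = -58369/11283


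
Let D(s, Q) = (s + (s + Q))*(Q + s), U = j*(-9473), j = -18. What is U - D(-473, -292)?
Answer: -776556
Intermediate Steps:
U = 170514 (U = -18*(-9473) = 170514)
D(s, Q) = (Q + s)*(Q + 2*s) (D(s, Q) = (s + (Q + s))*(Q + s) = (Q + 2*s)*(Q + s) = (Q + s)*(Q + 2*s))
U - D(-473, -292) = 170514 - ((-292)**2 + 2*(-473)**2 + 3*(-292)*(-473)) = 170514 - (85264 + 2*223729 + 414348) = 170514 - (85264 + 447458 + 414348) = 170514 - 1*947070 = 170514 - 947070 = -776556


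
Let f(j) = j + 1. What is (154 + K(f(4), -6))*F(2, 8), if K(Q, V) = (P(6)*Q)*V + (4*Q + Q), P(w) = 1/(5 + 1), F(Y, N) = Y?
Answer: 348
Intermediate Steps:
f(j) = 1 + j
P(w) = 1/6
K(Q, V) = 5*Q + Q*V/6 (K(Q, V) = (Q/6)*V + (4*Q + Q) = Q*V/6 + 5*Q = 5*Q + Q*V/6)
(154 + K(f(4), -6))*F(2, 8) = (154 + (1 + 4)*(30 - 6)/6)*2 = (154 + (1/6)*5*24)*2 = (154 + 20)*2 = 174*2 = 348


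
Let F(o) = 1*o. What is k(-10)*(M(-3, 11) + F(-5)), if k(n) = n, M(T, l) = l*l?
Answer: -1160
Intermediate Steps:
M(T, l) = l²
F(o) = o
k(-10)*(M(-3, 11) + F(-5)) = -10*(11² - 5) = -10*(121 - 5) = -10*116 = -1160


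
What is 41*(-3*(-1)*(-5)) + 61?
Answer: -554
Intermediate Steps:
41*(-3*(-1)*(-5)) + 61 = 41*(3*(-5)) + 61 = 41*(-15) + 61 = -615 + 61 = -554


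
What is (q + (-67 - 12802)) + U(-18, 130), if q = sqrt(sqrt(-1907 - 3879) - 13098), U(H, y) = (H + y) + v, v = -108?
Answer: -12865 + sqrt(-13098 + I*sqrt(5786)) ≈ -12865.0 + 114.45*I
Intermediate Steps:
U(H, y) = -108 + H + y (U(H, y) = (H + y) - 108 = -108 + H + y)
q = sqrt(-13098 + I*sqrt(5786)) (q = sqrt(sqrt(-5786) - 13098) = sqrt(I*sqrt(5786) - 13098) = sqrt(-13098 + I*sqrt(5786)) ≈ 0.3323 + 114.45*I)
(q + (-67 - 12802)) + U(-18, 130) = (sqrt(-13098 + I*sqrt(5786)) + (-67 - 12802)) + (-108 - 18 + 130) = (sqrt(-13098 + I*sqrt(5786)) - 12869) + 4 = (-12869 + sqrt(-13098 + I*sqrt(5786))) + 4 = -12865 + sqrt(-13098 + I*sqrt(5786))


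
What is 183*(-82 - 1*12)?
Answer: -17202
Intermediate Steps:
183*(-82 - 1*12) = 183*(-82 - 12) = 183*(-94) = -17202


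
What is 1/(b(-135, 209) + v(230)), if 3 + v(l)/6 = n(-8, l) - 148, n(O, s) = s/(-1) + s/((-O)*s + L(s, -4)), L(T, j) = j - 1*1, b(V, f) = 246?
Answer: -367/748404 ≈ -0.00049038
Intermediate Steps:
L(T, j) = -1 + j (L(T, j) = j - 1 = -1 + j)
n(O, s) = -s + s/(-5 - O*s) (n(O, s) = s/(-1) + s/((-O)*s + (-1 - 4)) = s*(-1) + s/(-O*s - 5) = -s + s/(-5 - O*s))
v(l) = -906 - 6*l*(6 - 8*l)/(5 - 8*l) (v(l) = -18 + 6*(-l*(6 - 8*l)/(5 - 8*l) - 148) = -18 + 6*(-148 - l*(6 - 8*l)/(5 - 8*l)) = -18 + (-888 - 6*l*(6 - 8*l)/(5 - 8*l)) = -906 - 6*l*(6 - 8*l)/(5 - 8*l))
1/(b(-135, 209) + v(230)) = 1/(246 + 6*(755 - 1202*230 - 8*230**2)/(-5 + 8*230)) = 1/(246 + 6*(755 - 276460 - 8*52900)/(-5 + 1840)) = 1/(246 + 6*(755 - 276460 - 423200)/1835) = 1/(246 + 6*(1/1835)*(-698905)) = 1/(246 - 838686/367) = 1/(-748404/367) = -367/748404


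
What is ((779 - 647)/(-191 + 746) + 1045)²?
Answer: 37391570161/34225 ≈ 1.0925e+6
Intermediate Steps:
((779 - 647)/(-191 + 746) + 1045)² = (132/555 + 1045)² = (132*(1/555) + 1045)² = (44/185 + 1045)² = (193369/185)² = 37391570161/34225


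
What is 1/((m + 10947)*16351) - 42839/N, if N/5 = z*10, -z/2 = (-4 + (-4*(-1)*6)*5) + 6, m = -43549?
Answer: 11418206425089/3251759342200 ≈ 3.5114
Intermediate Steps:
z = -244 (z = -2*((-4 + (-4*(-1)*6)*5) + 6) = -2*((-4 + (4*6)*5) + 6) = -2*((-4 + 24*5) + 6) = -2*((-4 + 120) + 6) = -2*(116 + 6) = -2*122 = -244)
N = -12200 (N = 5*(-244*10) = 5*(-2440) = -12200)
1/((m + 10947)*16351) - 42839/N = 1/((-43549 + 10947)*16351) - 42839/(-12200) = (1/16351)/(-32602) - 42839*(-1/12200) = -1/32602*1/16351 + 42839/12200 = -1/533075302 + 42839/12200 = 11418206425089/3251759342200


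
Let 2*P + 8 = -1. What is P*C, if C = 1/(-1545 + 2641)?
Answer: -9/2192 ≈ -0.0041058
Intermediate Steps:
P = -9/2 (P = -4 + (1/2)*(-1) = -4 - 1/2 = -9/2 ≈ -4.5000)
C = 1/1096 ≈ 0.00091241
P*C = -9/2*1/1096 = -9/2192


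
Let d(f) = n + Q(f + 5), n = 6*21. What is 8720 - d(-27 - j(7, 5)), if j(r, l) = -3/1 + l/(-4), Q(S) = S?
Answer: 34447/4 ≈ 8611.8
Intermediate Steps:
n = 126
j(r, l) = -3 - l/4 (j(r, l) = -3*1 + l*(-1/4) = -3 - l/4)
d(f) = 131 + f (d(f) = 126 + (f + 5) = 126 + (5 + f) = 131 + f)
8720 - d(-27 - j(7, 5)) = 8720 - (131 + (-27 - (-3 - 1/4*5))) = 8720 - (131 + (-27 - (-3 - 5/4))) = 8720 - (131 + (-27 - 1*(-17/4))) = 8720 - (131 + (-27 + 17/4)) = 8720 - (131 - 91/4) = 8720 - 1*433/4 = 8720 - 433/4 = 34447/4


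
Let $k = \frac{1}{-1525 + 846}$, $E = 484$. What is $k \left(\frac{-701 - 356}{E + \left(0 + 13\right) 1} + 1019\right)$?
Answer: $- \frac{10314}{6887} \approx -1.4976$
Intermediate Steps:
$k = - \frac{1}{679}$ ($k = \frac{1}{-679} = - \frac{1}{679} \approx -0.0014728$)
$k \left(\frac{-701 - 356}{E + \left(0 + 13\right) 1} + 1019\right) = - \frac{\frac{-701 - 356}{484 + \left(0 + 13\right) 1} + 1019}{679} = - \frac{- \frac{1057}{484 + 13 \cdot 1} + 1019}{679} = - \frac{- \frac{1057}{484 + 13} + 1019}{679} = - \frac{- \frac{1057}{497} + 1019}{679} = - \frac{\left(-1057\right) \frac{1}{497} + 1019}{679} = - \frac{- \frac{151}{71} + 1019}{679} = \left(- \frac{1}{679}\right) \frac{72198}{71} = - \frac{10314}{6887}$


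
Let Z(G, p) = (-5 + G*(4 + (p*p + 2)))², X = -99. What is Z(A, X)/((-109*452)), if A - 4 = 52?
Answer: -301606360969/49268 ≈ -6.1218e+6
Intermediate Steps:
A = 56 (A = 4 + 52 = 56)
Z(G, p) = (-5 + G*(6 + p²))² (Z(G, p) = (-5 + G*(4 + (p² + 2)))² = (-5 + G*(4 + (2 + p²)))² = (-5 + G*(6 + p²))²)
Z(A, X)/((-109*452)) = (-5 + 6*56 + 56*(-99)²)²/((-109*452)) = (-5 + 336 + 56*9801)²/(-49268) = (-5 + 336 + 548856)²*(-1/49268) = 549187²*(-1/49268) = 301606360969*(-1/49268) = -301606360969/49268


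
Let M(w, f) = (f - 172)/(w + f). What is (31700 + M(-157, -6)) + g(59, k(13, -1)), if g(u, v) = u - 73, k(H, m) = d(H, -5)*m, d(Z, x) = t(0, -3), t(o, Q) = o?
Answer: 5164996/163 ≈ 31687.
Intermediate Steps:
d(Z, x) = 0
k(H, m) = 0 (k(H, m) = 0*m = 0)
M(w, f) = (-172 + f)/(f + w)
g(u, v) = -73 + u
(31700 + M(-157, -6)) + g(59, k(13, -1)) = (31700 + (-172 - 6)/(-6 - 157)) + (-73 + 59) = (31700 - 178/(-163)) - 14 = (31700 - 1/163*(-178)) - 14 = (31700 + 178/163) - 14 = 5167278/163 - 14 = 5164996/163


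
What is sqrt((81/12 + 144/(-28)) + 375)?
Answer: sqrt(73815)/14 ≈ 19.406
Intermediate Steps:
sqrt((81/12 + 144/(-28)) + 375) = sqrt((81*(1/12) + 144*(-1/28)) + 375) = sqrt((27/4 - 36/7) + 375) = sqrt(45/28 + 375) = sqrt(10545/28) = sqrt(73815)/14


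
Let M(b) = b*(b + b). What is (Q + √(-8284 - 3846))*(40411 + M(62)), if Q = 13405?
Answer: 644767095 + 48099*I*√12130 ≈ 6.4477e+8 + 5.2974e+6*I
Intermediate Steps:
M(b) = 2*b² (M(b) = b*(2*b) = 2*b²)
(Q + √(-8284 - 3846))*(40411 + M(62)) = (13405 + √(-8284 - 3846))*(40411 + 2*62²) = (13405 + √(-12130))*(40411 + 2*3844) = (13405 + I*√12130)*(40411 + 7688) = (13405 + I*√12130)*48099 = 644767095 + 48099*I*√12130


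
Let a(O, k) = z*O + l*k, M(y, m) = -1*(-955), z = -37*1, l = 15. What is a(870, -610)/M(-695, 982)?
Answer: -8268/191 ≈ -43.288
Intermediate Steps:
z = -37
M(y, m) = 955
a(O, k) = -37*O + 15*k
a(870, -610)/M(-695, 982) = (-37*870 + 15*(-610))/955 = (-32190 - 9150)*(1/955) = -41340*1/955 = -8268/191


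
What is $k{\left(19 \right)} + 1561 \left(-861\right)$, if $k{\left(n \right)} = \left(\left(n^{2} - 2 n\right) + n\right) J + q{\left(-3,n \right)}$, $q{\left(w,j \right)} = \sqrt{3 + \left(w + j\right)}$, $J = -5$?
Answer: $-1345731 + \sqrt{19} \approx -1.3457 \cdot 10^{6}$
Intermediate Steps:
$q{\left(w,j \right)} = \sqrt{3 + j + w}$ ($q{\left(w,j \right)} = \sqrt{3 + \left(j + w\right)} = \sqrt{3 + j + w}$)
$k{\left(n \right)} = \sqrt{n} - 5 n^{2} + 5 n$ ($k{\left(n \right)} = \left(\left(n^{2} - 2 n\right) + n\right) \left(-5\right) + \sqrt{3 + n - 3} = \left(n^{2} - n\right) \left(-5\right) + \sqrt{n} = \left(- 5 n^{2} + 5 n\right) + \sqrt{n} = \sqrt{n} - 5 n^{2} + 5 n$)
$k{\left(19 \right)} + 1561 \left(-861\right) = \left(\sqrt{19} - 5 \cdot 19^{2} + 5 \cdot 19\right) + 1561 \left(-861\right) = \left(\sqrt{19} - 1805 + 95\right) - 1344021 = \left(-1710 + \sqrt{19}\right) - 1344021 = -1345731 + \sqrt{19}$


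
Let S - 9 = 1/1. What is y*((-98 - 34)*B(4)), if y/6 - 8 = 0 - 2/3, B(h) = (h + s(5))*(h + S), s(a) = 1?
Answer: -406560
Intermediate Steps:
S = 10 (S = 9 + 1/1 = 9 + 1*1 = 9 + 1 = 10)
B(h) = (1 + h)*(10 + h) (B(h) = (h + 1)*(h + 10) = (1 + h)*(10 + h))
y = 44 (y = 48 + 6*(0 - 2/3) = 48 + 6*(-2/3) = 48 - 4 = 44)
y*((-98 - 34)*B(4)) = 44*((-98 - 34)*(10 + 4**2 + 11*4)) = 44*(-132*(10 + 16 + 44)) = 44*(-132*70) = 44*(-9240) = -406560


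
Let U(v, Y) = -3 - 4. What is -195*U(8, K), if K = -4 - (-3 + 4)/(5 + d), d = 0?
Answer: 1365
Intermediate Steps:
K = -21/5 (K = -4 - (-3 + 4)/(5 + 0) = -4 - 1/5 = -21/5 ≈ -4.2000)
U(v, Y) = -7
-195*U(8, K) = -195*(-7) = 1365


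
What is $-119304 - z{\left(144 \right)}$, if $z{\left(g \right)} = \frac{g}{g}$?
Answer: $-119305$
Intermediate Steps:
$z{\left(g \right)} = 1$
$-119304 - z{\left(144 \right)} = -119304 - 1 = -119305$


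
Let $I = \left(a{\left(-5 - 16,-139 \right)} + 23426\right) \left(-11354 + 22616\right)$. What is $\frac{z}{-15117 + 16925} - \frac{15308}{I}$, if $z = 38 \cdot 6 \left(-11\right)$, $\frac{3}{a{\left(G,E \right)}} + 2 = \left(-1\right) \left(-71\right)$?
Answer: $- \frac{1902383255947}{1371357680388} \approx -1.3872$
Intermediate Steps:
$a{\left(G,E \right)} = \frac{1}{23}$ ($a{\left(G,E \right)} = \frac{3}{-2 - -71} = \frac{3}{-2 + 71} = \frac{3}{69} = 3 \cdot \frac{1}{69} = \frac{1}{23}$)
$z = -2508$ ($z = 38 \left(-66\right) = -2508$)
$I = \frac{6067954338}{23}$ ($I = \left(\frac{1}{23} + 23426\right) \left(-11354 + 22616\right) = \frac{538799}{23} \cdot 11262 = \frac{6067954338}{23} \approx 2.6382 \cdot 10^{8}$)
$\frac{z}{-15117 + 16925} - \frac{15308}{I} = - \frac{2508}{-15117 + 16925} - \frac{15308}{\frac{6067954338}{23}} = - \frac{2508}{1808} - \frac{176042}{3033977169} = \left(-2508\right) \frac{1}{1808} - \frac{176042}{3033977169} = - \frac{627}{452} - \frac{176042}{3033977169} = - \frac{1902383255947}{1371357680388}$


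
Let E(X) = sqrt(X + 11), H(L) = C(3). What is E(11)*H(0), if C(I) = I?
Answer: 3*sqrt(22) ≈ 14.071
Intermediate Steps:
H(L) = 3
E(X) = sqrt(11 + X)
E(11)*H(0) = sqrt(11 + 11)*3 = sqrt(22)*3 = 3*sqrt(22)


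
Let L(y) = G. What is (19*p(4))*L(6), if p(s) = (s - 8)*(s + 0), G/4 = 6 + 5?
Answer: -13376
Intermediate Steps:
G = 44 (G = 4*(6 + 5) = 4*11 = 44)
p(s) = s*(-8 + s) (p(s) = (-8 + s)*s = s*(-8 + s))
L(y) = 44
(19*p(4))*L(6) = (19*(4*(-8 + 4)))*44 = (19*(4*(-4)))*44 = (19*(-16))*44 = -304*44 = -13376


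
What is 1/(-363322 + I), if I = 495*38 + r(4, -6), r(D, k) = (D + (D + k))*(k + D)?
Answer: -1/344516 ≈ -2.9026e-6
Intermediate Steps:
r(D, k) = (D + k)*(k + 2*D) (r(D, k) = (k + 2*D)*(D + k) = (D + k)*(k + 2*D))
I = 18806 (I = 495*38 + ((-6)² + 2*4² + 3*4*(-6)) = 18810 + (36 + 2*16 - 72) = 18810 + (36 + 32 - 72) = 18810 - 4 = 18806)
1/(-363322 + I) = 1/(-363322 + 18806) = 1/(-344516) = -1/344516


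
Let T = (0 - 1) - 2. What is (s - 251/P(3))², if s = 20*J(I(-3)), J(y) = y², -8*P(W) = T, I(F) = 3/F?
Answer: 3794704/9 ≈ 4.2163e+5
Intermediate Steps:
T = -3 (T = -1 - 2 = -3)
P(W) = 3/8 (P(W) = -⅛*(-3) = 3/8)
s = 20 (s = 20*(3/(-3))² = 20*(3*(-⅓))² = 20*(-1)² = 20*1 = 20)
(s - 251/P(3))² = (20 - 251/3/8)² = (20 - 251*8/3)² = (20 - 2008/3)² = (-1948/3)² = 3794704/9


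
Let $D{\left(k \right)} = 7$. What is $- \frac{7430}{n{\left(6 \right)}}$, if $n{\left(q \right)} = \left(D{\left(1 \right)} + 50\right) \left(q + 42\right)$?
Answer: $- \frac{3715}{1368} \approx -2.7156$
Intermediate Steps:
$n{\left(q \right)} = 2394 + 57 q$ ($n{\left(q \right)} = \left(7 + 50\right) \left(q + 42\right) = 57 \left(42 + q\right) = 2394 + 57 q$)
$- \frac{7430}{n{\left(6 \right)}} = - \frac{7430}{2394 + 57 \cdot 6} = - \frac{7430}{2394 + 342} = - \frac{7430}{2736} = \left(-7430\right) \frac{1}{2736} = - \frac{3715}{1368}$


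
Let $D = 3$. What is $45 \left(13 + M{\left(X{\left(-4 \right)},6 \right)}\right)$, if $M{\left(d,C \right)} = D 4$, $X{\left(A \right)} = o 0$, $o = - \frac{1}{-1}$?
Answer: $1125$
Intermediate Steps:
$o = 1$ ($o = \left(-1\right) \left(-1\right) = 1$)
$X{\left(A \right)} = 0$ ($X{\left(A \right)} = 1 \cdot 0 = 0$)
$M{\left(d,C \right)} = 12$ ($M{\left(d,C \right)} = 3 \cdot 4 = 12$)
$45 \left(13 + M{\left(X{\left(-4 \right)},6 \right)}\right) = 45 \left(13 + 12\right) = 45 \cdot 25 = 1125$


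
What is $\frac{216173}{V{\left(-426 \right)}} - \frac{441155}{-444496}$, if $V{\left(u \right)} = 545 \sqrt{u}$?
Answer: $\frac{33935}{34192} - \frac{216173 i \sqrt{426}}{232170} \approx 0.99248 - 19.218 i$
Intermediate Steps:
$\frac{216173}{V{\left(-426 \right)}} - \frac{441155}{-444496} = \frac{216173}{545 \sqrt{-426}} - \frac{441155}{-444496} = \frac{216173}{545 i \sqrt{426}} - - \frac{33935}{34192} = \frac{216173}{545 i \sqrt{426}} + \frac{33935}{34192} = 216173 \left(- \frac{i \sqrt{426}}{232170}\right) + \frac{33935}{34192} = - \frac{216173 i \sqrt{426}}{232170} + \frac{33935}{34192} = \frac{33935}{34192} - \frac{216173 i \sqrt{426}}{232170}$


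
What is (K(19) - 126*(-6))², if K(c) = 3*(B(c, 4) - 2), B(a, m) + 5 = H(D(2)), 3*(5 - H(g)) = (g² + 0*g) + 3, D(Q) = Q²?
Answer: 534361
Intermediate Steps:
H(g) = 4 - g²/3 (H(g) = 5 - ((g² + 0*g) + 3)/3 = 5 - ((g² + 0) + 3)/3 = 5 - (g² + 3)/3 = 5 - (3 + g²)/3 = 5 + (-1 - g²/3) = 4 - g²/3)
B(a, m) = -19/3 (B(a, m) = -5 + (4 - (2²)²/3) = -5 + (4 - ⅓*4²) = -5 + (4 - ⅓*16) = -5 + (4 - 16/3) = -5 - 4/3 = -19/3)
K(c) = -25 (K(c) = 3*(-19/3 - 2) = 3*(-25/3) = -25)
(K(19) - 126*(-6))² = (-25 - 126*(-6))² = (-25 + 756)² = 731² = 534361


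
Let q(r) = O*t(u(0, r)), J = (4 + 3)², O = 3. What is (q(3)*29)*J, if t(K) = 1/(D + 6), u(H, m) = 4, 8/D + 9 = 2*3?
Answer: 12789/10 ≈ 1278.9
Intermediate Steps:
D = -8/3 (D = 8/(-9 + 2*3) = 8/(-9 + 6) = 8/(-3) = 8*(-⅓) = -8/3 ≈ -2.6667)
J = 49 (J = 7² = 49)
t(K) = 3/10 (t(K) = 1/(-8/3 + 6) = 1/(10/3) = 3/10)
q(r) = 9/10 (q(r) = 3*(3/10) = 9/10)
(q(3)*29)*J = ((9/10)*29)*49 = (261/10)*49 = 12789/10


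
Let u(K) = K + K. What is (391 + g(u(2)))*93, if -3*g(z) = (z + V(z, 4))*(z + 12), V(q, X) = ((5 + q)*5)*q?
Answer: -54901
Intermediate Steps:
V(q, X) = q*(25 + 5*q) (V(q, X) = (25 + 5*q)*q = q*(25 + 5*q))
u(K) = 2*K
g(z) = -(12 + z)*(z + 5*z*(5 + z))/3 (g(z) = -(z + 5*z*(5 + z))*(z + 12)/3 = -(z + 5*z*(5 + z))*(12 + z)/3 = -(12 + z)*(z + 5*z*(5 + z))/3)
(391 + g(u(2)))*93 = (391 + (2*2)*(-312 - 172*2 - 5*(2*2)²)/3)*93 = (391 + (⅓)*4*(-312 - 86*4 - 5*4²))*93 = (391 + (⅓)*4*(-312 - 344 - 5*16))*93 = (391 + (⅓)*4*(-312 - 344 - 80))*93 = (391 + (⅓)*4*(-736))*93 = (391 - 2944/3)*93 = -1771/3*93 = -54901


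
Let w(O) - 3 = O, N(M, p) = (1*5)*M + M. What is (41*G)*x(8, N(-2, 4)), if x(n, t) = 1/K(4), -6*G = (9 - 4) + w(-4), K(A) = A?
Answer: -41/6 ≈ -6.8333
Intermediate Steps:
N(M, p) = 6*M (N(M, p) = 5*M + M = 6*M)
w(O) = 3 + O
G = -⅔ (G = -((9 - 4) + (3 - 4))/6 = -(5 - 1)/6 = -⅙*4 = -⅔ ≈ -0.66667)
x(n, t) = ¼ (x(n, t) = 1/4 = 1*(¼) = ¼)
(41*G)*x(8, N(-2, 4)) = (41*(-⅔))*(¼) = -82/3*¼ = -41/6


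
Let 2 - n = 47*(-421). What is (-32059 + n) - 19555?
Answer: -31825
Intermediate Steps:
n = 19789 (n = 2 - 47*(-421) = 2 - 1*(-19787) = 2 + 19787 = 19789)
(-32059 + n) - 19555 = (-32059 + 19789) - 19555 = -12270 - 19555 = -31825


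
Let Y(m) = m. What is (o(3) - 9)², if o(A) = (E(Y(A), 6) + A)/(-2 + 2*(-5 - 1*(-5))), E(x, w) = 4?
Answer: 625/4 ≈ 156.25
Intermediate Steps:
o(A) = -2 - A/2 (o(A) = (4 + A)/(-2 + 2*(-5 - 1*(-5))) = (4 + A)/(-2 + 2*(-5 + 5)) = (4 + A)/(-2 + 2*0) = (4 + A)/(-2 + 0) = (4 + A)/(-2) = (4 + A)*(-½) = -2 - A/2)
(o(3) - 9)² = ((-2 - ½*3) - 9)² = ((-2 - 3/2) - 9)² = (-7/2 - 9)² = (-25/2)² = 625/4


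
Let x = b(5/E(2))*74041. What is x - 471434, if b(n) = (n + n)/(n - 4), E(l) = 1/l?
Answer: -673892/3 ≈ -2.2463e+5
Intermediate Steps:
b(n) = 2*n/(-4 + n) (b(n) = (2*n)/(-4 + n) = 2*n/(-4 + n))
x = 740410/3 (x = (2*(5/(1/2))/(-4 + 5/(1/2)))*74041 = (2*(5*2)/(-4 + 5*2))*74041 = (2*10/(-4 + 10))*74041 = (2*10/6)*74041 = (2*10*(1/6))*74041 = (10/3)*74041 = 740410/3 ≈ 2.4680e+5)
x - 471434 = 740410/3 - 471434 = -673892/3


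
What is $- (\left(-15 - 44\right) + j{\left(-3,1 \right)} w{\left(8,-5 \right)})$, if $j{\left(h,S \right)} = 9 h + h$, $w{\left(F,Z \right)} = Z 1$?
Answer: $-91$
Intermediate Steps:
$w{\left(F,Z \right)} = Z$
$j{\left(h,S \right)} = 10 h$
$- (\left(-15 - 44\right) + j{\left(-3,1 \right)} w{\left(8,-5 \right)}) = - (\left(-15 - 44\right) + 10 \left(-3\right) \left(-5\right)) = - (\left(-15 - 44\right) - -150) = - (-59 + 150) = \left(-1\right) 91 = -91$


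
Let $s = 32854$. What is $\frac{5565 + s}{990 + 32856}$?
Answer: $\frac{38419}{33846} \approx 1.1351$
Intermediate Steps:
$\frac{5565 + s}{990 + 32856} = \frac{5565 + 32854}{990 + 32856} = \frac{38419}{33846}$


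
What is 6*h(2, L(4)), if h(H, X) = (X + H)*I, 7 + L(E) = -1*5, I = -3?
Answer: 180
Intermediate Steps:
L(E) = -12 (L(E) = -7 - 1*5 = -7 - 5 = -12)
h(H, X) = -3*H - 3*X (h(H, X) = (X + H)*(-3) = (H + X)*(-3) = -3*H - 3*X)
6*h(2, L(4)) = 6*(-3*2 - 3*(-12)) = 6*(-6 + 36) = 6*30 = 180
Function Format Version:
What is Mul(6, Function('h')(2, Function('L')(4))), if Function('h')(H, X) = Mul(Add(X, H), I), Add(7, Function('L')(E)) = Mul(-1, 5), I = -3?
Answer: 180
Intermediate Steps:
Function('L')(E) = -12 (Function('L')(E) = Add(-7, Mul(-1, 5)) = Add(-7, -5) = -12)
Function('h')(H, X) = Add(Mul(-3, H), Mul(-3, X)) (Function('h')(H, X) = Mul(Add(X, H), -3) = Mul(Add(H, X), -3) = Add(Mul(-3, H), Mul(-3, X)))
Mul(6, Function('h')(2, Function('L')(4))) = Mul(6, Add(Mul(-3, 2), Mul(-3, -12))) = Mul(6, Add(-6, 36)) = Mul(6, 30) = 180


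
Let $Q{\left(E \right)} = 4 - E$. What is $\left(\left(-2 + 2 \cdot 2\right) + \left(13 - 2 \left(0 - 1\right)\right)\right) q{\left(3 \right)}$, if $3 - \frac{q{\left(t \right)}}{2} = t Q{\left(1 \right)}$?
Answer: $-204$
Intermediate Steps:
$q{\left(t \right)} = 6 - 6 t$ ($q{\left(t \right)} = 6 - 2 t \left(4 - 1\right) = 6 - 2 t 3 = 6 - 2 \cdot 3 t = 6 - 6 t$)
$\left(\left(-2 + 2 \cdot 2\right) + \left(13 - 2 \left(0 - 1\right)\right)\right) q{\left(3 \right)} = \left(\left(-2 + 2 \cdot 2\right) + \left(13 - 2 \left(0 - 1\right)\right)\right) \left(6 - 18\right) = \left(\left(-2 + 4\right) + \left(13 - 2 \left(-1\right)\right)\right) \left(6 - 18\right) = \left(2 + \left(13 - -2\right)\right) \left(-12\right) = \left(2 + \left(13 + 2\right)\right) \left(-12\right) = \left(2 + 15\right) \left(-12\right) = 17 \left(-12\right) = -204$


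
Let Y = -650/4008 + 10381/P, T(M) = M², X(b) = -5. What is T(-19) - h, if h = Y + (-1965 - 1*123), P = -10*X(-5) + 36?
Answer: 200647441/86172 ≈ 2328.5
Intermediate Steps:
P = 86 (P = -10*(-5) + 36 = 50 + 36 = 86)
Y = 10387787/86172 (Y = -650/4008 + 10381/86 = -650*1/4008 + 10381*(1/86) = -325/2004 + 10381/86 = 10387787/86172 ≈ 120.55)
h = -169539349/86172 (h = 10387787/86172 + (-1965 - 1*123) = 10387787/86172 + (-1965 - 123) = 10387787/86172 - 2088 = -169539349/86172 ≈ -1967.5)
T(-19) - h = (-19)² - 1*(-169539349/86172) = 361 + 169539349/86172 = 200647441/86172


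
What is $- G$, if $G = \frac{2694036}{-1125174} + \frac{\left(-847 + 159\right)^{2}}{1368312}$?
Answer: $\frac{65701821362}{32074772631} \approx 2.0484$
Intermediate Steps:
$G = - \frac{65701821362}{32074772631}$ ($G = 2694036 \left(- \frac{1}{1125174}\right) + \left(-688\right)^{2} \cdot \frac{1}{1368312} = - \frac{449006}{187529} + 473344 \cdot \frac{1}{1368312} = - \frac{449006}{187529} + \frac{59168}{171039} = - \frac{65701821362}{32074772631} \approx -2.0484$)
$- G = \left(-1\right) \left(- \frac{65701821362}{32074772631}\right) = \frac{65701821362}{32074772631}$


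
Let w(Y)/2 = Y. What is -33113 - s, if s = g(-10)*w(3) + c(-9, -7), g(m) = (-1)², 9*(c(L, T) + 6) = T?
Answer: -298010/9 ≈ -33112.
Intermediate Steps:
c(L, T) = -6 + T/9
w(Y) = 2*Y
g(m) = 1
s = -7/9 (s = 1*(2*3) + (-6 + (⅑)*(-7)) = 1*6 + (-6 - 7/9) = 6 - 61/9 = -7/9 ≈ -0.77778)
-33113 - s = -33113 - 1*(-7/9) = -33113 + 7/9 = -298010/9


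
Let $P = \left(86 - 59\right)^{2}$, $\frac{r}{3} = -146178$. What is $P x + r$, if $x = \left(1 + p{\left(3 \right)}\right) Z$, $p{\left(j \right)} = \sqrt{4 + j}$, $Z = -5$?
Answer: $-442179 - 3645 \sqrt{7} \approx -4.5182 \cdot 10^{5}$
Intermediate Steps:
$r = -438534$ ($r = 3 \left(-146178\right) = -438534$)
$x = -5 - 5 \sqrt{7}$ ($x = \left(1 + \sqrt{4 + 3}\right) \left(-5\right) = \left(1 + \sqrt{7}\right) \left(-5\right) = -5 - 5 \sqrt{7} \approx -18.229$)
$P = 729$ ($P = 27^{2} = 729$)
$P x + r = 729 \left(-5 - 5 \sqrt{7}\right) - 438534 = \left(-3645 - 3645 \sqrt{7}\right) - 438534 = -442179 - 3645 \sqrt{7}$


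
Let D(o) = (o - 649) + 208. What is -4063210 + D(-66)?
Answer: -4063717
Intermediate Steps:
D(o) = -441 + o (D(o) = (-649 + o) + 208 = -441 + o)
-4063210 + D(-66) = -4063210 + (-441 - 66) = -4063210 - 507 = -4063717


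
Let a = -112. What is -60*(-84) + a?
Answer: 4928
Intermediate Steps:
-60*(-84) + a = -60*(-84) - 112 = 5040 - 112 = 4928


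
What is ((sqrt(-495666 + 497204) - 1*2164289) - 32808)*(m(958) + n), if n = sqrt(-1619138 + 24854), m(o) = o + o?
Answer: -2*(958 + I*sqrt(398571))*(2197097 - sqrt(1538)) ≈ -4.2096e+9 - 2.7741e+9*I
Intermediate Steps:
m(o) = 2*o
n = 2*I*sqrt(398571) (n = sqrt(-1594284) = 2*I*sqrt(398571) ≈ 1262.7*I)
((sqrt(-495666 + 497204) - 1*2164289) - 32808)*(m(958) + n) = ((sqrt(-495666 + 497204) - 1*2164289) - 32808)*(2*958 + 2*I*sqrt(398571)) = ((sqrt(1538) - 2164289) - 32808)*(1916 + 2*I*sqrt(398571)) = ((-2164289 + sqrt(1538)) - 32808)*(1916 + 2*I*sqrt(398571)) = (-2197097 + sqrt(1538))*(1916 + 2*I*sqrt(398571))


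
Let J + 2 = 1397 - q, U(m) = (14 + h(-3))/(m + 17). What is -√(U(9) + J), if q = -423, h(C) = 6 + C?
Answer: -7*√25090/26 ≈ -42.646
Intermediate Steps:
U(m) = 17/(17 + m) (U(m) = (14 + (6 - 3))/(m + 17) = (14 + 3)/(17 + m) = 17/(17 + m))
J = 1818 (J = -2 + (1397 - 1*(-423)) = -2 + (1397 + 423) = -2 + 1820 = 1818)
-√(U(9) + J) = -√(17/(17 + 9) + 1818) = -√(17/26 + 1818) = -√(47285/26) = -7*√25090/26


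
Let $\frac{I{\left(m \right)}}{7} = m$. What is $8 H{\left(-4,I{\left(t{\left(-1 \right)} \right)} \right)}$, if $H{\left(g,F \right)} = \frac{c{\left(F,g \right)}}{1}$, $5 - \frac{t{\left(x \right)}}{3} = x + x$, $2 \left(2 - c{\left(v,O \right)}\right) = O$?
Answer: $32$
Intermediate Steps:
$c{\left(v,O \right)} = 2 - \frac{O}{2}$
$t{\left(x \right)} = 15 - 6 x$ ($t{\left(x \right)} = 15 - 3 \left(x + x\right) = 15 - 3 \cdot 2 x = 15 - 6 x$)
$I{\left(m \right)} = 7 m$
$H{\left(g,F \right)} = 2 - \frac{g}{2}$ ($H{\left(g,F \right)} = \frac{2 - \frac{g}{2}}{1} = \left(2 - \frac{g}{2}\right) 1 = 2 - \frac{g}{2}$)
$8 H{\left(-4,I{\left(t{\left(-1 \right)} \right)} \right)} = 8 \left(2 - -2\right) = 8 \left(2 + 2\right) = 8 \cdot 4 = 32$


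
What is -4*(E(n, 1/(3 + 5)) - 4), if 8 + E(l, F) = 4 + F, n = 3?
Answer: 63/2 ≈ 31.500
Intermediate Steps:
E(l, F) = -4 + F (E(l, F) = -8 + (4 + F) = -4 + F)
-4*(E(n, 1/(3 + 5)) - 4) = -4*((-4 + 1/(3 + 5)) - 4) = -4*((-4 + 1/8) - 4) = -4*((-4 + ⅛) - 4) = -4*(-31/8 - 4) = -4*(-63/8) = 63/2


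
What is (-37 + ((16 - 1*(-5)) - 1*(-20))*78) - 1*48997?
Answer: -45836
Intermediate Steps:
(-37 + ((16 - 1*(-5)) - 1*(-20))*78) - 1*48997 = (-37 + ((16 + 5) + 20)*78) - 48997 = (-37 + (21 + 20)*78) - 48997 = (-37 + 41*78) - 48997 = (-37 + 3198) - 48997 = 3161 - 48997 = -45836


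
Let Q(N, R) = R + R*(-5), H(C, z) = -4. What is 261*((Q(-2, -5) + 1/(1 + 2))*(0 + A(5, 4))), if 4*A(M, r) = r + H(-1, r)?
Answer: 0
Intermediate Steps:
Q(N, R) = -4*R (Q(N, R) = R - 5*R = -4*R)
A(M, r) = -1 + r/4 (A(M, r) = (r - 4)/4 = (-4 + r)/4 = -1 + r/4)
261*((Q(-2, -5) + 1/(1 + 2))*(0 + A(5, 4))) = 261*((-4*(-5) + 1/(1 + 2))*(0 + (-1 + (¼)*4))) = 261*((20 + 1/3)*(0 + (-1 + 1))) = 261*((20 + ⅓)*(0 + 0)) = 261*((61/3)*0) = 261*0 = 0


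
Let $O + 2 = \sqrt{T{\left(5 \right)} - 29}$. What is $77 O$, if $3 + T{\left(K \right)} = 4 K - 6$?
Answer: $-154 + 231 i \sqrt{2} \approx -154.0 + 326.68 i$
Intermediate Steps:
$T{\left(K \right)} = -9 + 4 K$ ($T{\left(K \right)} = -3 + \left(4 K - 6\right) = -3 + \left(-6 + 4 K\right) = -9 + 4 K$)
$O = -2 + 3 i \sqrt{2}$ ($O = -2 + \sqrt{\left(-9 + 4 \cdot 5\right) - 29} = -2 + \sqrt{\left(-9 + 20\right) - 29} = -2 + \sqrt{11 - 29} = -2 + \sqrt{-18} = -2 + 3 i \sqrt{2} \approx -2.0 + 4.2426 i$)
$77 O = 77 \left(-2 + 3 i \sqrt{2}\right) = -154 + 231 i \sqrt{2}$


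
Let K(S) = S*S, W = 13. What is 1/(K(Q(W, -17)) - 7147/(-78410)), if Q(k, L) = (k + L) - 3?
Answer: 78410/3849237 ≈ 0.020370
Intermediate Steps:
Q(k, L) = -3 + L + k (Q(k, L) = (L + k) - 3 = -3 + L + k)
K(S) = S²
1/(K(Q(W, -17)) - 7147/(-78410)) = 1/((-3 - 17 + 13)² - 7147/(-78410)) = 1/((-7)² - 7147*(-1/78410)) = 1/(49 + 7147/78410) = 1/(3849237/78410) = 78410/3849237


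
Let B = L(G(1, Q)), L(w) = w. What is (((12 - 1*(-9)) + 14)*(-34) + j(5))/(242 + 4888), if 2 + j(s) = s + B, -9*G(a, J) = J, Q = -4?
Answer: -10679/46170 ≈ -0.23130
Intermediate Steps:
G(a, J) = -J/9
B = 4/9 (B = -⅑*(-4) = 4/9 ≈ 0.44444)
j(s) = -14/9 + s (j(s) = -2 + (s + 4/9) = -2 + (4/9 + s) = -14/9 + s)
(((12 - 1*(-9)) + 14)*(-34) + j(5))/(242 + 4888) = (((12 - 1*(-9)) + 14)*(-34) + (-14/9 + 5))/(242 + 4888) = (((12 + 9) + 14)*(-34) + 31/9)/5130 = ((21 + 14)*(-34) + 31/9)*(1/5130) = (35*(-34) + 31/9)*(1/5130) = (-1190 + 31/9)*(1/5130) = -10679/9*1/5130 = -10679/46170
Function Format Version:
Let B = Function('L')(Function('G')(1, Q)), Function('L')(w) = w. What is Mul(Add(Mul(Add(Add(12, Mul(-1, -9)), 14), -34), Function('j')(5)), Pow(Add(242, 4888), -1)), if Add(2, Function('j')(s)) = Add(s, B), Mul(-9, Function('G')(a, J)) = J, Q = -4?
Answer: Rational(-10679, 46170) ≈ -0.23130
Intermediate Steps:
Function('G')(a, J) = Mul(Rational(-1, 9), J)
B = Rational(4, 9) (B = Mul(Rational(-1, 9), -4) = Rational(4, 9) ≈ 0.44444)
Function('j')(s) = Add(Rational(-14, 9), s) (Function('j')(s) = Add(-2, Add(s, Rational(4, 9))) = Add(-2, Add(Rational(4, 9), s)) = Add(Rational(-14, 9), s))
Mul(Add(Mul(Add(Add(12, Mul(-1, -9)), 14), -34), Function('j')(5)), Pow(Add(242, 4888), -1)) = Mul(Add(Mul(Add(Add(12, Mul(-1, -9)), 14), -34), Add(Rational(-14, 9), 5)), Pow(Add(242, 4888), -1)) = Mul(Add(Mul(Add(Add(12, 9), 14), -34), Rational(31, 9)), Pow(5130, -1)) = Mul(Add(Mul(Add(21, 14), -34), Rational(31, 9)), Rational(1, 5130)) = Mul(Add(Mul(35, -34), Rational(31, 9)), Rational(1, 5130)) = Mul(Add(-1190, Rational(31, 9)), Rational(1, 5130)) = Mul(Rational(-10679, 9), Rational(1, 5130)) = Rational(-10679, 46170)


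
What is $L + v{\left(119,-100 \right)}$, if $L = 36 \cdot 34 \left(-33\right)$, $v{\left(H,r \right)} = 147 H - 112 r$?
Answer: $-11699$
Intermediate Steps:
$v{\left(H,r \right)} = - 112 r + 147 H$
$L = -40392$ ($L = 1224 \left(-33\right) = -40392$)
$L + v{\left(119,-100 \right)} = -40392 + \left(\left(-112\right) \left(-100\right) + 147 \cdot 119\right) = -40392 + \left(11200 + 17493\right) = -40392 + 28693 = -11699$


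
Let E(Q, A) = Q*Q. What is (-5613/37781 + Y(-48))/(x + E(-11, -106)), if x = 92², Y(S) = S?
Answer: -1819101/324349885 ≈ -0.0056085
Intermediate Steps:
E(Q, A) = Q²
x = 8464
(-5613/37781 + Y(-48))/(x + E(-11, -106)) = (-5613/37781 - 48)/(8464 + (-11)²) = (-5613*1/37781 - 48)/(8464 + 121) = (-5613/37781 - 48)/8585 = -1819101/37781*1/8585 = -1819101/324349885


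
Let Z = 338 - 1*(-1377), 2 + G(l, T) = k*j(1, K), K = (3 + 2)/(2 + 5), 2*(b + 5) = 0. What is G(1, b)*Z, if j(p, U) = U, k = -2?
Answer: -5880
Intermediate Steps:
b = -5 (b = -5 + (½)*0 = -5 + 0 = -5)
K = 5/7 ≈ 0.71429
G(l, T) = -24/7 (G(l, T) = -2 - 2*5/7 = -2 - 10/7 = -24/7)
Z = 1715 (Z = 338 + 1377 = 1715)
G(1, b)*Z = -24/7*1715 = -5880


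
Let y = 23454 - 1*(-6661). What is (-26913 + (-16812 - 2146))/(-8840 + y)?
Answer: -45871/21275 ≈ -2.1561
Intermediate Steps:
y = 30115 (y = 23454 + 6661 = 30115)
(-26913 + (-16812 - 2146))/(-8840 + y) = (-26913 + (-16812 - 2146))/(-8840 + 30115) = (-26913 - 18958)/21275 = -45871*1/21275 = -45871/21275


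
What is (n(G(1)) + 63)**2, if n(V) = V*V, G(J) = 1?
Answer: 4096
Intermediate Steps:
n(V) = V**2
(n(G(1)) + 63)**2 = (1**2 + 63)**2 = (1 + 63)**2 = 64**2 = 4096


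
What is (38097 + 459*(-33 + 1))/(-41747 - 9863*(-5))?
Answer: 23409/7568 ≈ 3.0932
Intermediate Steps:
(38097 + 459*(-33 + 1))/(-41747 - 9863*(-5)) = (38097 + 459*(-32))/(-41747 + 49315) = (38097 - 14688)/7568 = 23409*(1/7568) = 23409/7568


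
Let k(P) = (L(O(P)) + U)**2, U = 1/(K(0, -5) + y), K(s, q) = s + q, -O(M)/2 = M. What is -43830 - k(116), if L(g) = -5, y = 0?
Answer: -1096426/25 ≈ -43857.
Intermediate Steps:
O(M) = -2*M
K(s, q) = q + s
U = -1/5 (U = 1/((-5 + 0) + 0) = 1/(-5 + 0) = 1/(-5) = -1/5 ≈ -0.20000)
k(P) = 676/25 (k(P) = (-5 - 1/5)**2 = (-26/5)**2 = 676/25)
-43830 - k(116) = -43830 - 1*676/25 = -43830 - 676/25 = -1096426/25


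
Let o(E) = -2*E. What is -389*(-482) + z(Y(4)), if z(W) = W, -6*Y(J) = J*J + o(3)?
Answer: 562489/3 ≈ 1.8750e+5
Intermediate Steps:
Y(J) = 1 - J**2/6 (Y(J) = -(J*J - 2*3)/6 = -(J**2 - 6)/6 = -(-6 + J**2)/6 = 1 - J**2/6)
-389*(-482) + z(Y(4)) = -389*(-482) + (1 - 1/6*4**2) = 187498 + (1 - 1/6*16) = 187498 + (1 - 8/3) = 187498 - 5/3 = 562489/3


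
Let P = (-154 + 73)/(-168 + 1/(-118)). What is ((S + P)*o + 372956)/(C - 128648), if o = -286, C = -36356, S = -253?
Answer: -339446787/125815550 ≈ -2.6980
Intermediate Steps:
P = 9558/19825 (P = -81/(-168 - 1/118) = -81/(-19825/118) = -81*(-118/19825) = 9558/19825 ≈ 0.48212)
((S + P)*o + 372956)/(C - 128648) = ((-253 + 9558/19825)*(-286) + 372956)/(-36356 - 128648) = (-5006167/19825*(-286) + 372956)/(-165004) = (110135674/1525 + 372956)*(-1/165004) = (678893574/1525)*(-1/165004) = -339446787/125815550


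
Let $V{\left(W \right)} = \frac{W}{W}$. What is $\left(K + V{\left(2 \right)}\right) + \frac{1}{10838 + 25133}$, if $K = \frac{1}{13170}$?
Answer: $\frac{473787211}{473738070} \approx 1.0001$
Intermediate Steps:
$K = \frac{1}{13170} \approx 7.593 \cdot 10^{-5}$
$V{\left(W \right)} = 1$
$\left(K + V{\left(2 \right)}\right) + \frac{1}{10838 + 25133} = \left(\frac{1}{13170} + 1\right) + \frac{1}{10838 + 25133} = \frac{13171}{13170} + \frac{1}{35971} = \frac{473787211}{473738070}$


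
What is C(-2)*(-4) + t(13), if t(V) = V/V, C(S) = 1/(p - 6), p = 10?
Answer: 0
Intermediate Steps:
C(S) = 1/4 (C(S) = 1/(10 - 6) = 1/4)
t(V) = 1
C(-2)*(-4) + t(13) = (1/4)*(-4) + 1 = -1 + 1 = 0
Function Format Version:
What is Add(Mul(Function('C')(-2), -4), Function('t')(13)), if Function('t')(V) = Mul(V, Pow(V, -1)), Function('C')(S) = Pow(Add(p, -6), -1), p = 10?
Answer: 0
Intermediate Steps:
Function('C')(S) = Rational(1, 4) (Function('C')(S) = Pow(Add(10, -6), -1) = Pow(4, -1) = Rational(1, 4))
Function('t')(V) = 1
Add(Mul(Function('C')(-2), -4), Function('t')(13)) = Add(Mul(Rational(1, 4), -4), 1) = Add(-1, 1) = 0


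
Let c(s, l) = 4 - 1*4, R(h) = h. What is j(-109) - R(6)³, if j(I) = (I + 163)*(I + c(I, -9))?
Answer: -6102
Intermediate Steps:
c(s, l) = 0 (c(s, l) = 4 - 4 = 0)
j(I) = I*(163 + I) (j(I) = (I + 163)*(I + 0) = (163 + I)*I = I*(163 + I))
j(-109) - R(6)³ = -109*(163 - 109) - 1*6³ = -109*54 - 1*216 = -5886 - 216 = -6102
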